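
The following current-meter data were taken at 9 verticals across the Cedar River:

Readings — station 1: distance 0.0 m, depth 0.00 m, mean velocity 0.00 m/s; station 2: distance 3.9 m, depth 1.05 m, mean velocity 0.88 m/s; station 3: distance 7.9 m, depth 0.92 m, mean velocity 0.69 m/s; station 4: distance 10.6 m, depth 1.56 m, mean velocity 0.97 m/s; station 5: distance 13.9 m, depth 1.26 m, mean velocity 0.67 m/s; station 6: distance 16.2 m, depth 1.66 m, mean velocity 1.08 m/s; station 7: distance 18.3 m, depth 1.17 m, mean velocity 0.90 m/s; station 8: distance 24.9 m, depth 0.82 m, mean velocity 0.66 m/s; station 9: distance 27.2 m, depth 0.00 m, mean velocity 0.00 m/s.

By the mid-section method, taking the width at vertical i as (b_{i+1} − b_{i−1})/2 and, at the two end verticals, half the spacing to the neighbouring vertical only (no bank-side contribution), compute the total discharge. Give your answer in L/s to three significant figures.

w_2 = (7.9 − 0.0)/2 = 3.95 m; q_2 = 0.88 × 1.05 × 3.95 = 3.650 m³/s
w_3 = (10.6 − 3.9)/2 = 3.35 m; q_3 = 0.69 × 0.92 × 3.35 = 2.127 m³/s
w_4 = (13.9 − 7.9)/2 = 3 m; q_4 = 0.97 × 1.56 × 3 = 4.540 m³/s
w_5 = (16.2 − 10.6)/2 = 2.8 m; q_5 = 0.67 × 1.26 × 2.8 = 2.364 m³/s
w_6 = (18.3 − 13.9)/2 = 2.2 m; q_6 = 1.08 × 1.66 × 2.2 = 3.944 m³/s
w_7 = (24.9 − 16.2)/2 = 4.35 m; q_7 = 0.90 × 1.17 × 4.35 = 4.581 m³/s
w_8 = (27.2 − 18.3)/2 = 4.45 m; q_8 = 0.66 × 0.82 × 4.45 = 2.408 m³/s
Stations 1, 9 contribute zero (depth or velocity is 0).
Q = Σ qᵢ = 23.61 m³/s
= 23.61 × 1000 = 23610 L/s

23600 L/s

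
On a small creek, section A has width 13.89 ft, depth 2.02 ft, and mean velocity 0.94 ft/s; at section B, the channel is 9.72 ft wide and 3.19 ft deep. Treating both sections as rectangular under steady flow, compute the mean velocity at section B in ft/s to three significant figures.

0.851 ft/s

Q = A₁V₁ = (13.89×2.02) × 0.94 = 26.37 ft³/s
A₂ = 9.72 × 3.19 = 31.01 ft²
V₂ = Q/A₂ = 26.37/31.01 = 0.8506 ft/s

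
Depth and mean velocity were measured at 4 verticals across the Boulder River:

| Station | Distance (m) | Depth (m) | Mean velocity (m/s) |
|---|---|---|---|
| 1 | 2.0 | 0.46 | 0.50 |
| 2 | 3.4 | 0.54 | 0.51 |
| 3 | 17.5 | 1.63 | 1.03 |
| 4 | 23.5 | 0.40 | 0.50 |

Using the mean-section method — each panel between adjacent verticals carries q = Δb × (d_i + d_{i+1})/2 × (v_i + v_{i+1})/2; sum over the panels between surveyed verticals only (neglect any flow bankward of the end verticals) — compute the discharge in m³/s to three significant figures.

Panel 1-2: Δb = 1.4 m, d̄ = (0.46+0.54)/2 = 0.5, v̄ = (0.50+0.51)/2 = 0.505 → q = 1.4×0.5×0.505 = 0.3535 m³/s
Panel 2-3: Δb = 14.1 m, d̄ = (0.54+1.63)/2 = 1.085, v̄ = (0.51+1.03)/2 = 0.77 → q = 14.1×1.085×0.77 = 11.78 m³/s
Panel 3-4: Δb = 6 m, d̄ = (1.63+0.40)/2 = 1.015, v̄ = (1.03+0.50)/2 = 0.765 → q = 6×1.015×0.765 = 4.659 m³/s
Q = Σ q = 16.79 m³/s

16.8 m³/s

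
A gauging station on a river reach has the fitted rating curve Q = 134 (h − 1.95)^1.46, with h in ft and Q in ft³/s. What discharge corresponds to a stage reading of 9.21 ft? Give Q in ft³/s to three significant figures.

Q = 134 × (9.21 − 1.95)^1.46 = 134 × 7.26^1.46 = 2421 ft³/s

2420 ft³/s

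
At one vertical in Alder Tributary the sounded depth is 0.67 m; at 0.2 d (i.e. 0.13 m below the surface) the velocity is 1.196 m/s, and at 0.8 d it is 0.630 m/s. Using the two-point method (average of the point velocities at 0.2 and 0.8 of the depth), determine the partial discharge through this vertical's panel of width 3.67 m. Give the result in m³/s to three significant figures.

v̄ = (1.196 + 0.630) / 2 = 0.9130 m/s
q = v̄ × d × w = 0.9130 × 0.67 × 3.67 = 2.245 m³/s

2.24 m³/s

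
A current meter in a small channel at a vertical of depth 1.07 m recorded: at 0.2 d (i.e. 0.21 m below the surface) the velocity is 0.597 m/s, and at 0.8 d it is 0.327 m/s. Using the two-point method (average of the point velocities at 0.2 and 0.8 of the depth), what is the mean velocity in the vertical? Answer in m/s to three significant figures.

0.462 m/s

v̄ = (0.597 + 0.327) / 2 = 0.4620 m/s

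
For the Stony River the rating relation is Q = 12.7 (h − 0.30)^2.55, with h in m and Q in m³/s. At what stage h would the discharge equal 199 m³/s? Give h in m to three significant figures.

h − h₀ = (Q/C)^(1/b) = (199/12.7)^(1/2.55) = 2.942 m
h = 0.30 + 2.942 = 3.242 m

3.24 m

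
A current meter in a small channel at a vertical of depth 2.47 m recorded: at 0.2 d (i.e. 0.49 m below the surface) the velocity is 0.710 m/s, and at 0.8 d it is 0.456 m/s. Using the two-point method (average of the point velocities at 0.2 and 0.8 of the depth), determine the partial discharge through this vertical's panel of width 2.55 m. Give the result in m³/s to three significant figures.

3.67 m³/s

v̄ = (0.710 + 0.456) / 2 = 0.5830 m/s
q = v̄ × d × w = 0.5830 × 2.47 × 2.55 = 3.672 m³/s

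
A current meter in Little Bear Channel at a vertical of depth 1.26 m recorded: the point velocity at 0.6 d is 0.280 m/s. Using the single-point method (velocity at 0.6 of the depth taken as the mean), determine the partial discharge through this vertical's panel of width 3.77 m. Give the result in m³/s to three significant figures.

v̄ = v₀.₆ = 0.280 m/s
q = v̄ × d × w = 0.2800 × 1.26 × 3.77 = 1.330 m³/s

1.33 m³/s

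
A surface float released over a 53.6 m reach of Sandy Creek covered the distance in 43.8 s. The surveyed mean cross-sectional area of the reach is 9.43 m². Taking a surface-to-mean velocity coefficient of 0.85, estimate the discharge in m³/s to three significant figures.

9.81 m³/s

v_surface = L / t̄ = 53.6 / 43.8 = 1.224 m/s
v_mean = 0.85 × 1.224 = 1.040 m/s
Q = A × v_mean = 9.43 × 1.040 = 9.809 m³/s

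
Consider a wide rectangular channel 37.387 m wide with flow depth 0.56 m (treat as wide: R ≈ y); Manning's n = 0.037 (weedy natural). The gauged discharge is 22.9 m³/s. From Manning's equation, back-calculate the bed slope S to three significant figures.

0.00355

A = b·y = 37.387 × 0.56 = 20.94 m²
Wide channel: R ≈ y = 0.56 m
S = (Q·n / (1·A·R^(2/3)))² = (22.9×0.037 / (1×20.94×0.6794))² = 0.003548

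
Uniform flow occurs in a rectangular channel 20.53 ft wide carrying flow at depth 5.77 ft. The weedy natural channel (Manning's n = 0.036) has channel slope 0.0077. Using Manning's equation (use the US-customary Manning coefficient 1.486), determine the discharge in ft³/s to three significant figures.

1030 ft³/s

A = b·y = 20.53 × 5.77 = 118.5 ft²
P = b + 2y = 20.53 + 2×5.77 = 32.07 ft
R = A/P = 118.5/32.07 = 3.694 ft
Q = (1.486/n)·A·R^(2/3)·S^(1/2) = (1.486/0.036) × 118.5 × 3.694^(2/3) × 0.0077^(1/2) = 1025 ft³/s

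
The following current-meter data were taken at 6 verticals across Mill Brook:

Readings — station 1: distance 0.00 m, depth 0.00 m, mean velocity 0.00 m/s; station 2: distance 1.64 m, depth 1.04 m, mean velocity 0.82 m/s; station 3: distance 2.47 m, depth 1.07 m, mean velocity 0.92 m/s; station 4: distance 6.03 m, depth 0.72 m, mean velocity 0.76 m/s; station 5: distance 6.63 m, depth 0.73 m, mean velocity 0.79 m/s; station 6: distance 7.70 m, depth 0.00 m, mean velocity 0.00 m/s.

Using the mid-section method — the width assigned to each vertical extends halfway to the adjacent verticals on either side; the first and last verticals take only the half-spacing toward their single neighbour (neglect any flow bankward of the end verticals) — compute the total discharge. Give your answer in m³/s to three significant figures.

w_2 = (2.47 − 0.00)/2 = 1.235 m; q_2 = 0.82 × 1.04 × 1.235 = 1.053 m³/s
w_3 = (6.03 − 1.64)/2 = 2.195 m; q_3 = 0.92 × 1.07 × 2.195 = 2.161 m³/s
w_4 = (6.63 − 2.47)/2 = 2.08 m; q_4 = 0.76 × 0.72 × 2.08 = 1.138 m³/s
w_5 = (7.70 − 6.03)/2 = 0.835 m; q_5 = 0.79 × 0.73 × 0.835 = 0.4815 m³/s
Stations 1, 6 contribute zero (depth or velocity is 0).
Q = Σ qᵢ = 4.834 m³/s

4.83 m³/s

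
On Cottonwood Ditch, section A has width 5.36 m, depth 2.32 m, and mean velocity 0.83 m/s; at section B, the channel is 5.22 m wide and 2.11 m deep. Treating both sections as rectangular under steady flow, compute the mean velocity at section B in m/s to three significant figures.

0.937 m/s

Q = A₁V₁ = (5.36×2.32) × 0.83 = 10.32 m³/s
A₂ = 5.22 × 2.11 = 11.01 m²
V₂ = Q/A₂ = 10.32/11.01 = 0.9371 m/s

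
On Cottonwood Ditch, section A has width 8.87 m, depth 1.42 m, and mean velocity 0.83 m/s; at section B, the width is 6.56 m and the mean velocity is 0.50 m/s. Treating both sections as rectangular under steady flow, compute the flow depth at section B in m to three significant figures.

Q = A₁V₁ = (8.87×1.42) × 0.83 = 10.45 m³/s
d₂ = Q/(b₂ V₂) = 10.45/(6.56×0.50) = 3.187 m

3.19 m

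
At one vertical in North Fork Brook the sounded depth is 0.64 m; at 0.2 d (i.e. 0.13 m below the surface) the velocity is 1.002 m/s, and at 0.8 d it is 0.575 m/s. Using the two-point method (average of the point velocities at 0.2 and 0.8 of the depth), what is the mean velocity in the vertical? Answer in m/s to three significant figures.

0.789 m/s

v̄ = (1.002 + 0.575) / 2 = 0.7885 m/s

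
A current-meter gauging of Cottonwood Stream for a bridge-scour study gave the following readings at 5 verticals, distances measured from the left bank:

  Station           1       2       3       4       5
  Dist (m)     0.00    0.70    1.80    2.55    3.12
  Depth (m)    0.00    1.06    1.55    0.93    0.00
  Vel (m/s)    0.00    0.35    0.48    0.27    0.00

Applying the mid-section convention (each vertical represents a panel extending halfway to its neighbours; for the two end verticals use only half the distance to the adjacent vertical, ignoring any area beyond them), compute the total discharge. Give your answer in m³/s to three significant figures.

1.19 m³/s

w_2 = (1.80 − 0.00)/2 = 0.9 m; q_2 = 0.35 × 1.06 × 0.9 = 0.3339 m³/s
w_3 = (2.55 − 0.70)/2 = 0.925 m; q_3 = 0.48 × 1.55 × 0.925 = 0.6882 m³/s
w_4 = (3.12 − 1.80)/2 = 0.66 m; q_4 = 0.27 × 0.93 × 0.66 = 0.1657 m³/s
Stations 1, 5 contribute zero (depth or velocity is 0).
Q = Σ qᵢ = 1.188 m³/s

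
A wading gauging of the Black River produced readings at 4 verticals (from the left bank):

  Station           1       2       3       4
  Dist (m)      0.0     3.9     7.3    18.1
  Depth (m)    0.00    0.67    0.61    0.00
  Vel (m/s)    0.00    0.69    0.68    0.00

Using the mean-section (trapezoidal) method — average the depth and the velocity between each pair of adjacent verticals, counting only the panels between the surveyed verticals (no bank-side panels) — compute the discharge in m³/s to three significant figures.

Panel 1-2: Δb = 3.9 m, d̄ = (0.00+0.67)/2 = 0.335, v̄ = (0.00+0.69)/2 = 0.345 → q = 3.9×0.335×0.345 = 0.4507 m³/s
Panel 2-3: Δb = 3.4 m, d̄ = (0.67+0.61)/2 = 0.64, v̄ = (0.69+0.68)/2 = 0.685 → q = 3.4×0.64×0.685 = 1.491 m³/s
Panel 3-4: Δb = 10.8 m, d̄ = (0.61+0.00)/2 = 0.305, v̄ = (0.68+0.00)/2 = 0.34 → q = 10.8×0.305×0.34 = 1.120 m³/s
Q = Σ q = 3.061 m³/s

3.06 m³/s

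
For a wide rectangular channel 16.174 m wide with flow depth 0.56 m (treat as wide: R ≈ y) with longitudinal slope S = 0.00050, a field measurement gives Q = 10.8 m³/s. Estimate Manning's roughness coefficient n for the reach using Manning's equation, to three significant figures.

0.0127

A = b·y = 16.174 × 0.56 = 9.057 m²
Wide channel: R ≈ y = 0.56 m
n = (1/Q)·A·R^(2/3)·S^(1/2) = (1/10.8) × 9.057 × 0.6794 × 0.02236 = 0.01274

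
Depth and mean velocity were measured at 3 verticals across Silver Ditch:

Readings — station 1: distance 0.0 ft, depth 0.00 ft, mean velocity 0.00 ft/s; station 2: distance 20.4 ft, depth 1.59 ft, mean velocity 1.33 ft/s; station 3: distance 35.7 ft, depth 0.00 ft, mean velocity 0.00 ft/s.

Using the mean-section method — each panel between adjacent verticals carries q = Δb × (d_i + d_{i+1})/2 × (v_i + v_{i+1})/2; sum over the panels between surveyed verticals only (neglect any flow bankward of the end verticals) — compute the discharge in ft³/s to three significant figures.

Panel 1-2: Δb = 20.4 ft, d̄ = (0.00+1.59)/2 = 0.795, v̄ = (0.00+1.33)/2 = 0.665 → q = 20.4×0.795×0.665 = 10.78 ft³/s
Panel 2-3: Δb = 15.3 ft, d̄ = (1.59+0.00)/2 = 0.795, v̄ = (1.33+0.00)/2 = 0.665 → q = 15.3×0.795×0.665 = 8.089 ft³/s
Q = Σ q = 18.87 ft³/s

18.9 ft³/s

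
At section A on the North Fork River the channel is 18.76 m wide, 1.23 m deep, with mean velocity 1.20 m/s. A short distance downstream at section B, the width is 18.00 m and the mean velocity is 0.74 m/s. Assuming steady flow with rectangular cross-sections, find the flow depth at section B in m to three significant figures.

2.08 m

Q = A₁V₁ = (18.76×1.23) × 1.20 = 27.69 m³/s
d₂ = Q/(b₂ V₂) = 27.69/(18.00×0.74) = 2.079 m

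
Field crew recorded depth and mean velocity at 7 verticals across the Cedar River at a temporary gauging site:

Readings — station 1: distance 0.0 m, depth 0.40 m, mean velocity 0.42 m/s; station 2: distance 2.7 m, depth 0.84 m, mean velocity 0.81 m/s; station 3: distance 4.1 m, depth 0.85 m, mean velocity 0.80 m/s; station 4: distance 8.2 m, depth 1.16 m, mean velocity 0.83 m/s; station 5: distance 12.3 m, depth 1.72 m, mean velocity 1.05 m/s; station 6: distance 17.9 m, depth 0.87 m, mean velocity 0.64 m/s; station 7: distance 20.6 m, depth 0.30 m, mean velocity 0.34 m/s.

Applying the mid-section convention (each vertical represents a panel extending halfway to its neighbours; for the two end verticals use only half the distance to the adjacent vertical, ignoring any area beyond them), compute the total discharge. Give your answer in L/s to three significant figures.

w_1 = (2.7 − 0.0)/2 = 1.35 m; q_1 = 0.42 × 0.40 × 1.35 = 0.2268 m³/s
w_2 = (4.1 − 0.0)/2 = 2.05 m; q_2 = 0.81 × 0.84 × 2.05 = 1.395 m³/s
w_3 = (8.2 − 2.7)/2 = 2.75 m; q_3 = 0.80 × 0.85 × 2.75 = 1.870 m³/s
w_4 = (12.3 − 4.1)/2 = 4.1 m; q_4 = 0.83 × 1.16 × 4.1 = 3.947 m³/s
w_5 = (17.9 − 8.2)/2 = 4.85 m; q_5 = 1.05 × 1.72 × 4.85 = 8.759 m³/s
w_6 = (20.6 − 12.3)/2 = 4.15 m; q_6 = 0.64 × 0.87 × 4.15 = 2.311 m³/s
w_7 = (20.6 − 17.9)/2 = 1.35 m; q_7 = 0.34 × 0.30 × 1.35 = 0.1377 m³/s
Q = Σ qᵢ = 18.65 m³/s
= 18.65 × 1000 = 18650 L/s

18600 L/s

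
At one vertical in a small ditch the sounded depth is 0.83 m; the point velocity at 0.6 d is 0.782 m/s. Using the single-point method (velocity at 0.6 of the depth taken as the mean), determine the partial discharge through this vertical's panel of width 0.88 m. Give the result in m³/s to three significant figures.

v̄ = v₀.₆ = 0.782 m/s
q = v̄ × d × w = 0.7820 × 0.83 × 0.88 = 0.5712 m³/s

0.571 m³/s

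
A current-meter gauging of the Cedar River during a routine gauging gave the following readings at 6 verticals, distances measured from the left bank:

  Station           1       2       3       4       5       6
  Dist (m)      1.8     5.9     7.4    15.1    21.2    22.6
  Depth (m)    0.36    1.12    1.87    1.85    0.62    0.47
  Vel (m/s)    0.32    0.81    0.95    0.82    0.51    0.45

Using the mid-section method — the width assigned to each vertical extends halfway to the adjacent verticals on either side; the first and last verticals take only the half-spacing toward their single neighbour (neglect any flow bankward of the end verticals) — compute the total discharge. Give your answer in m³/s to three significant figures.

w_1 = (5.9 − 1.8)/2 = 2.05 m; q_1 = 0.32 × 0.36 × 2.05 = 0.2362 m³/s
w_2 = (7.4 − 1.8)/2 = 2.8 m; q_2 = 0.81 × 1.12 × 2.8 = 2.540 m³/s
w_3 = (15.1 − 5.9)/2 = 4.6 m; q_3 = 0.95 × 1.87 × 4.6 = 8.172 m³/s
w_4 = (21.2 − 7.4)/2 = 6.9 m; q_4 = 0.82 × 1.85 × 6.9 = 10.47 m³/s
w_5 = (22.6 − 15.1)/2 = 3.75 m; q_5 = 0.51 × 0.62 × 3.75 = 1.186 m³/s
w_6 = (22.6 − 21.2)/2 = 0.7 m; q_6 = 0.45 × 0.47 × 0.7 = 0.1481 m³/s
Q = Σ qᵢ = 22.75 m³/s

22.7 m³/s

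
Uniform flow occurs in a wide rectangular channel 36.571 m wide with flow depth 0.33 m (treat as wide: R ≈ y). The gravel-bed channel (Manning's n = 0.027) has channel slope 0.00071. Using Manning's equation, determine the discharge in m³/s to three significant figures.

A = b·y = 36.571 × 0.33 = 12.07 m²
Wide channel: R ≈ y = 0.33 m
Q = (1/n)·A·R^(2/3)·S^(1/2) = (1/0.027) × 12.07 × 0.3300^(2/3) × 0.00071^(1/2) = 5.688 m³/s

5.69 m³/s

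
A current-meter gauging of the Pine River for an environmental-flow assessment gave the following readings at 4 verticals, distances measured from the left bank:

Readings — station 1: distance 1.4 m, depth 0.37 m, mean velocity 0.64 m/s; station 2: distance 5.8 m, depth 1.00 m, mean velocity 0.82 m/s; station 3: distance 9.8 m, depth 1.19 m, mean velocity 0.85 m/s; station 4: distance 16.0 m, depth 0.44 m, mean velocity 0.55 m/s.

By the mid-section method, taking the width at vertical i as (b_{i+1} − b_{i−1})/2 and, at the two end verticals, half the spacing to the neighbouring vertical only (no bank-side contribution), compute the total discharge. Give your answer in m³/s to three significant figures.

w_1 = (5.8 − 1.4)/2 = 2.2 m; q_1 = 0.64 × 0.37 × 2.2 = 0.5210 m³/s
w_2 = (9.8 − 1.4)/2 = 4.2 m; q_2 = 0.82 × 1.00 × 4.2 = 3.444 m³/s
w_3 = (16.0 − 5.8)/2 = 5.1 m; q_3 = 0.85 × 1.19 × 5.1 = 5.159 m³/s
w_4 = (16.0 − 9.8)/2 = 3.1 m; q_4 = 0.55 × 0.44 × 3.1 = 0.7502 m³/s
Q = Σ qᵢ = 9.874 m³/s

9.87 m³/s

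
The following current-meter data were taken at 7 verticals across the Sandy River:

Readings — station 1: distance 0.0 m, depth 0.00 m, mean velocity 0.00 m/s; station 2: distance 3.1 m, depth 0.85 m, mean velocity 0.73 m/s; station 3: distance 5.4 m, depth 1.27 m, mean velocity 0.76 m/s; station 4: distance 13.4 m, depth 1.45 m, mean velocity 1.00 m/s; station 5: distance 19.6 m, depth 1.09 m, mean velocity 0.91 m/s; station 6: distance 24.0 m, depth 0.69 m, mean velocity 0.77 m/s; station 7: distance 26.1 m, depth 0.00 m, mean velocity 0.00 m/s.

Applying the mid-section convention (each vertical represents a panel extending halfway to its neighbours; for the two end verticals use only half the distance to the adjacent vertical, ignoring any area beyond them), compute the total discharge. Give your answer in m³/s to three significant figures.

23.9 m³/s

w_2 = (5.4 − 0.0)/2 = 2.7 m; q_2 = 0.73 × 0.85 × 2.7 = 1.675 m³/s
w_3 = (13.4 − 3.1)/2 = 5.15 m; q_3 = 0.76 × 1.27 × 5.15 = 4.971 m³/s
w_4 = (19.6 − 5.4)/2 = 7.1 m; q_4 = 1.00 × 1.45 × 7.1 = 10.30 m³/s
w_5 = (24.0 − 13.4)/2 = 5.3 m; q_5 = 0.91 × 1.09 × 5.3 = 5.257 m³/s
w_6 = (26.1 − 19.6)/2 = 3.25 m; q_6 = 0.77 × 0.69 × 3.25 = 1.727 m³/s
Stations 1, 7 contribute zero (depth or velocity is 0).
Q = Σ qᵢ = 23.92 m³/s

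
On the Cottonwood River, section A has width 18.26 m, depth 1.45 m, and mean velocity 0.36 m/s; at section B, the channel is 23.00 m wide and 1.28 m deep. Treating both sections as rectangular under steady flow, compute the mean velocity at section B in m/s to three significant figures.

Q = A₁V₁ = (18.26×1.45) × 0.36 = 9.532 m³/s
A₂ = 23.00 × 1.28 = 29.44 m²
V₂ = Q/A₂ = 9.532/29.44 = 0.3238 m/s

0.324 m/s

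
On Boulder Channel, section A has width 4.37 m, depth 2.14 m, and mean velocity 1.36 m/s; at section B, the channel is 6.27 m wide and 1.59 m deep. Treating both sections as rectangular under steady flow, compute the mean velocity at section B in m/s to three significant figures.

1.28 m/s

Q = A₁V₁ = (4.37×2.14) × 1.36 = 12.72 m³/s
A₂ = 6.27 × 1.59 = 9.969 m²
V₂ = Q/A₂ = 12.72/9.969 = 1.276 m/s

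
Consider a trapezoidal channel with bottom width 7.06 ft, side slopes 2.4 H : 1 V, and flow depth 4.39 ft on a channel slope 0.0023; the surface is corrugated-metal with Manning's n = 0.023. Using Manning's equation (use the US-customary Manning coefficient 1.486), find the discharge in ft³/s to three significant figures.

451 ft³/s

A = (b + z·y)·y = (7.06 + 2.4×4.39)×4.39 = 77.25 ft²
P = b + 2y√(1+z²) = 7.06 + 2×4.39×√(1+2.4²) = 29.89 ft
R = A/P = 77.25/29.89 = 2.585 ft
Q = (1.486/n)·A·R^(2/3)·S^(1/2) = (1.486/0.023) × 77.25 × 2.585^(2/3) × 0.0023^(1/2) = 450.8 ft³/s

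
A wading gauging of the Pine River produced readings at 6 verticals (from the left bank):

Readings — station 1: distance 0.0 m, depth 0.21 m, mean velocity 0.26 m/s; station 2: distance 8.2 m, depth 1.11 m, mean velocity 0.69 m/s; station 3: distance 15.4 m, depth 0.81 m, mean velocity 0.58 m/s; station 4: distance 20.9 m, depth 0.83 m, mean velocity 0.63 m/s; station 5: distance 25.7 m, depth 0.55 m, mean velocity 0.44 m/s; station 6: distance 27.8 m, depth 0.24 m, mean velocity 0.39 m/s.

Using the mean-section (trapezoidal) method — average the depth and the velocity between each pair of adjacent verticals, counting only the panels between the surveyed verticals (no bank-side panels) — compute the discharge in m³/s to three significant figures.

11.8 m³/s

Panel 1-2: Δb = 8.2 m, d̄ = (0.21+1.11)/2 = 0.66, v̄ = (0.26+0.69)/2 = 0.475 → q = 8.2×0.66×0.475 = 2.571 m³/s
Panel 2-3: Δb = 7.2 m, d̄ = (1.11+0.81)/2 = 0.96, v̄ = (0.69+0.58)/2 = 0.635 → q = 7.2×0.96×0.635 = 4.389 m³/s
Panel 3-4: Δb = 5.5 m, d̄ = (0.81+0.83)/2 = 0.82, v̄ = (0.58+0.63)/2 = 0.605 → q = 5.5×0.82×0.605 = 2.729 m³/s
Panel 4-5: Δb = 4.8 m, d̄ = (0.83+0.55)/2 = 0.69, v̄ = (0.63+0.44)/2 = 0.535 → q = 4.8×0.69×0.535 = 1.772 m³/s
Panel 5-6: Δb = 2.1 m, d̄ = (0.55+0.24)/2 = 0.395, v̄ = (0.44+0.39)/2 = 0.415 → q = 2.1×0.395×0.415 = 0.3442 m³/s
Q = Σ q = 11.80 m³/s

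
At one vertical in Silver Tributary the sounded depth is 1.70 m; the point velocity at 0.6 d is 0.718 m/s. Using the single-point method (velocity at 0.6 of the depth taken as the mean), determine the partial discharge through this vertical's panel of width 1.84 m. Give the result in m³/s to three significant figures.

2.25 m³/s

v̄ = v₀.₆ = 0.718 m/s
q = v̄ × d × w = 0.7180 × 1.70 × 1.84 = 2.246 m³/s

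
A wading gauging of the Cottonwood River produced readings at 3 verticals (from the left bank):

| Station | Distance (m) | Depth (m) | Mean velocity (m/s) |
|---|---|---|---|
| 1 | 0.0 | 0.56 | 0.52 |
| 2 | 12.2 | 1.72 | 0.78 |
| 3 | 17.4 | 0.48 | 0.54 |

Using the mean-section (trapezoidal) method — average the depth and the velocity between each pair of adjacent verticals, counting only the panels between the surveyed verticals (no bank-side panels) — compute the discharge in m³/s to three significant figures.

Panel 1-2: Δb = 12.2 m, d̄ = (0.56+1.72)/2 = 1.14, v̄ = (0.52+0.78)/2 = 0.65 → q = 12.2×1.14×0.65 = 9.040 m³/s
Panel 2-3: Δb = 5.2 m, d̄ = (1.72+0.48)/2 = 1.1, v̄ = (0.78+0.54)/2 = 0.66 → q = 5.2×1.1×0.66 = 3.775 m³/s
Q = Σ q = 12.82 m³/s

12.8 m³/s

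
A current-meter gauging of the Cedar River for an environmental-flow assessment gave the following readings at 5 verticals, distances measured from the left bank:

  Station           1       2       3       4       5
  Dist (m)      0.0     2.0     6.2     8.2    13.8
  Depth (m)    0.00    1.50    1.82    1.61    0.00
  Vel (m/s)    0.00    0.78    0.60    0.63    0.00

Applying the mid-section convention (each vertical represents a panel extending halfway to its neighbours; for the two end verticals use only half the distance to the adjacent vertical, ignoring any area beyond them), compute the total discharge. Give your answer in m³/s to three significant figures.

w_2 = (6.2 − 0.0)/2 = 3.1 m; q_2 = 0.78 × 1.50 × 3.1 = 3.627 m³/s
w_3 = (8.2 − 2.0)/2 = 3.1 m; q_3 = 0.60 × 1.82 × 3.1 = 3.385 m³/s
w_4 = (13.8 − 6.2)/2 = 3.8 m; q_4 = 0.63 × 1.61 × 3.8 = 3.854 m³/s
Stations 1, 5 contribute zero (depth or velocity is 0).
Q = Σ qᵢ = 10.87 m³/s

10.9 m³/s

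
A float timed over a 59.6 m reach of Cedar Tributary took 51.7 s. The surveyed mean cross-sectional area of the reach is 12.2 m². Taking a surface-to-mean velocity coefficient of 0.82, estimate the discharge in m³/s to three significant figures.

11.5 m³/s

v_surface = L / t̄ = 59.6 / 51.7 = 1.153 m/s
v_mean = 0.82 × 1.153 = 0.9453 m/s
Q = A × v_mean = 12.2 × 0.9453 = 11.53 m³/s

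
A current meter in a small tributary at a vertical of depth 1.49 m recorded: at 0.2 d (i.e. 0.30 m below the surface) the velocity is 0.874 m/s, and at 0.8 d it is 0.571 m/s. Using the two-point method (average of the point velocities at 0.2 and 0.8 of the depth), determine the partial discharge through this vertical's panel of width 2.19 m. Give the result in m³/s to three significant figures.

2.36 m³/s

v̄ = (0.874 + 0.571) / 2 = 0.7225 m/s
q = v̄ × d × w = 0.7225 × 1.49 × 2.19 = 2.358 m³/s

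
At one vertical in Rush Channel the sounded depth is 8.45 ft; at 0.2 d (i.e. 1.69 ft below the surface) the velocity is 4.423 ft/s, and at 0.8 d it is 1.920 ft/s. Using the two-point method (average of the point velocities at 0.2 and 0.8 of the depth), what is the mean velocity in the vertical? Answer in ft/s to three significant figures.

v̄ = (4.423 + 1.920) / 2 = 3.172 ft/s

3.17 ft/s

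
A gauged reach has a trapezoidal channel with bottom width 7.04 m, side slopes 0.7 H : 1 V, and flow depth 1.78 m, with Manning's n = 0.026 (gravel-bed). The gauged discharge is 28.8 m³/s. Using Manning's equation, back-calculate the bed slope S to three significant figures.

0.00183

A = (b + z·y)·y = (7.04 + 0.7×1.78)×1.78 = 14.75 m²
P = b + 2y√(1+z²) = 7.04 + 2×1.78×√(1+0.7²) = 11.39 m
R = A/P = 14.75/11.39 = 1.295 m
S = (Q·n / (1·A·R^(2/3)))² = (28.8×0.026 / (1×14.75×1.188))² = 0.001825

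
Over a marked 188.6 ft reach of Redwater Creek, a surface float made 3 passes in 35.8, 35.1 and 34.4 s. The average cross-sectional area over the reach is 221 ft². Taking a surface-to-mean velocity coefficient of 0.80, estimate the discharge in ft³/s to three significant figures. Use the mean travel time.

t̄ = (35.8 + 35.1 + 34.4) / 3 = 35.1 s
v_surface = L / t̄ = 188.6 / 35.1 = 5.373 ft/s
v_mean = 0.80 × 5.373 = 4.299 ft/s
Q = A × v_mean = 221 × 4.299 = 950.0 ft³/s

950 ft³/s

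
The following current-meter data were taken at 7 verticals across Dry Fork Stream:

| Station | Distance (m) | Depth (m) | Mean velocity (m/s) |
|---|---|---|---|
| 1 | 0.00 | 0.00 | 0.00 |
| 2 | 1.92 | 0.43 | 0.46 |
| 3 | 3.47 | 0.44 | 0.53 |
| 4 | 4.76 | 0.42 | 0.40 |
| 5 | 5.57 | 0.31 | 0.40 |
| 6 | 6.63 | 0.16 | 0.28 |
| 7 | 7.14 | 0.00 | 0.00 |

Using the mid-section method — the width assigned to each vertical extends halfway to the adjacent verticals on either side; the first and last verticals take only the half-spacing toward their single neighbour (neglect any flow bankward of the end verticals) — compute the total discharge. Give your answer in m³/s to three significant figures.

w_2 = (3.47 − 0.00)/2 = 1.735 m; q_2 = 0.46 × 0.43 × 1.735 = 0.3432 m³/s
w_3 = (4.76 − 1.92)/2 = 1.42 m; q_3 = 0.53 × 0.44 × 1.42 = 0.3311 m³/s
w_4 = (5.57 − 3.47)/2 = 1.05 m; q_4 = 0.40 × 0.42 × 1.05 = 0.1764 m³/s
w_5 = (6.63 − 4.76)/2 = 0.935 m; q_5 = 0.40 × 0.31 × 0.935 = 0.1159 m³/s
w_6 = (7.14 − 5.57)/2 = 0.785 m; q_6 = 0.28 × 0.16 × 0.785 = 0.03517 m³/s
Stations 1, 7 contribute zero (depth or velocity is 0).
Q = Σ qᵢ = 1.002 m³/s

1.00 m³/s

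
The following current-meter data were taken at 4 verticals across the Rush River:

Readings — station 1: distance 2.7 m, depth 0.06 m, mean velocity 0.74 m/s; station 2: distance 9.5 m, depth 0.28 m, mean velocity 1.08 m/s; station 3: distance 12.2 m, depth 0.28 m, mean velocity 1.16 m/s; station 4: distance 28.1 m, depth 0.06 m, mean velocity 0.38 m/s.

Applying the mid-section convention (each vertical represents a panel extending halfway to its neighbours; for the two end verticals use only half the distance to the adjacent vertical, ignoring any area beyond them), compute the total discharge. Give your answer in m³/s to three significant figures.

4.79 m³/s

w_1 = (9.5 − 2.7)/2 = 3.4 m; q_1 = 0.74 × 0.06 × 3.4 = 0.1510 m³/s
w_2 = (12.2 − 2.7)/2 = 4.75 m; q_2 = 1.08 × 0.28 × 4.75 = 1.436 m³/s
w_3 = (28.1 − 9.5)/2 = 9.3 m; q_3 = 1.16 × 0.28 × 9.3 = 3.021 m³/s
w_4 = (28.1 − 12.2)/2 = 7.95 m; q_4 = 0.38 × 0.06 × 7.95 = 0.1813 m³/s
Q = Σ qᵢ = 4.789 m³/s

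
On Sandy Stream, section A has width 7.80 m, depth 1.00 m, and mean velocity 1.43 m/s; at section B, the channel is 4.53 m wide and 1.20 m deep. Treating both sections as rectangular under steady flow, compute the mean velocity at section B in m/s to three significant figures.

Q = A₁V₁ = (7.80×1.00) × 1.43 = 11.15 m³/s
A₂ = 4.53 × 1.20 = 5.436 m²
V₂ = Q/A₂ = 11.15/5.436 = 2.052 m/s

2.05 m/s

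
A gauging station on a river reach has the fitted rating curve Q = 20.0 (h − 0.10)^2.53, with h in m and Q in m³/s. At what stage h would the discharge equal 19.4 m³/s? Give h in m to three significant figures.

h − h₀ = (Q/C)^(1/b) = (19.4/20.0)^(1/2.53) = 0.9880 m
h = 0.10 + 0.9880 = 1.088 m

1.09 m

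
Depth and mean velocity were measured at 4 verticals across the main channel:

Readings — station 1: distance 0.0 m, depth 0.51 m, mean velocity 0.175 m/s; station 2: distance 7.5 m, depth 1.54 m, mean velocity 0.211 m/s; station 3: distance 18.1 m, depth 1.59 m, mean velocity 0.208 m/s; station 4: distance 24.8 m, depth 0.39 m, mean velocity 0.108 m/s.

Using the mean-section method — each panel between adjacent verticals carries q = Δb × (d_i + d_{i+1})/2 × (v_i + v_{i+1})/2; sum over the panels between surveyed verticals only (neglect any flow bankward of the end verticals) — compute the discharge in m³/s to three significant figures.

6.01 m³/s

Panel 1-2: Δb = 7.5 m, d̄ = (0.51+1.54)/2 = 1.025, v̄ = (0.175+0.211)/2 = 0.193 → q = 7.5×1.025×0.193 = 1.484 m³/s
Panel 2-3: Δb = 10.6 m, d̄ = (1.54+1.59)/2 = 1.565, v̄ = (0.211+0.208)/2 = 0.2095 → q = 10.6×1.565×0.2095 = 3.475 m³/s
Panel 3-4: Δb = 6.7 m, d̄ = (1.59+0.39)/2 = 0.99, v̄ = (0.208+0.108)/2 = 0.158 → q = 6.7×0.99×0.158 = 1.048 m³/s
Q = Σ q = 6.007 m³/s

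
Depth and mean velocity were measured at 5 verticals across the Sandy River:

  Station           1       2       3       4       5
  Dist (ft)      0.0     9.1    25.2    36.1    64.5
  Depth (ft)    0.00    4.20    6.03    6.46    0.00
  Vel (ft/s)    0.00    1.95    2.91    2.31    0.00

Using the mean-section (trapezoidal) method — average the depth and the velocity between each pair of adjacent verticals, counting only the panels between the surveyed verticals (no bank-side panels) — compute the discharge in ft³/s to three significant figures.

Panel 1-2: Δb = 9.1 ft, d̄ = (0.00+4.20)/2 = 2.1, v̄ = (0.00+1.95)/2 = 0.975 → q = 9.1×2.1×0.975 = 18.63 ft³/s
Panel 2-3: Δb = 16.1 ft, d̄ = (4.20+6.03)/2 = 5.115, v̄ = (1.95+2.91)/2 = 2.43 → q = 16.1×5.115×2.43 = 200.1 ft³/s
Panel 3-4: Δb = 10.9 ft, d̄ = (6.03+6.46)/2 = 6.245, v̄ = (2.91+2.31)/2 = 2.61 → q = 10.9×6.245×2.61 = 177.7 ft³/s
Panel 4-5: Δb = 28.4 ft, d̄ = (6.46+0.00)/2 = 3.23, v̄ = (2.31+0.00)/2 = 1.155 → q = 28.4×3.23×1.155 = 106.0 ft³/s
Q = Σ q = 502.4 ft³/s

502 ft³/s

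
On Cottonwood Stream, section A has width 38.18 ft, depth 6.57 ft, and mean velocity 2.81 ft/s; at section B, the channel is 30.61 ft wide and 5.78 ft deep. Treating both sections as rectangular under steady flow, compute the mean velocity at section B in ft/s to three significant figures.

Q = A₁V₁ = (38.18×6.57) × 2.81 = 704.9 ft³/s
A₂ = 30.61 × 5.78 = 176.9 ft²
V₂ = Q/A₂ = 704.9/176.9 = 3.984 ft/s

3.98 ft/s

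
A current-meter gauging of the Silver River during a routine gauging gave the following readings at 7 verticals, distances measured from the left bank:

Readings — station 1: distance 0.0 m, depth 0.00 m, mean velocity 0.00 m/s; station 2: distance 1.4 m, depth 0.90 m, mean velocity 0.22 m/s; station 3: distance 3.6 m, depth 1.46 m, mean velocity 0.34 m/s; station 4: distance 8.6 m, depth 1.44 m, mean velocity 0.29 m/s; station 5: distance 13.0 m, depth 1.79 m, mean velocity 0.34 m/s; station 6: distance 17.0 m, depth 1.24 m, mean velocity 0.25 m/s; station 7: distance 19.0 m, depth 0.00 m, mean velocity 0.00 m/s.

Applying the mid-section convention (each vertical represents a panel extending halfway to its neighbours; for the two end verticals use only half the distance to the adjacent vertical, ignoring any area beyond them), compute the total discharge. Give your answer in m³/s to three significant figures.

7.59 m³/s

w_2 = (3.6 − 0.0)/2 = 1.8 m; q_2 = 0.22 × 0.90 × 1.8 = 0.3564 m³/s
w_3 = (8.6 − 1.4)/2 = 3.6 m; q_3 = 0.34 × 1.46 × 3.6 = 1.787 m³/s
w_4 = (13.0 − 3.6)/2 = 4.7 m; q_4 = 0.29 × 1.44 × 4.7 = 1.963 m³/s
w_5 = (17.0 − 8.6)/2 = 4.2 m; q_5 = 0.34 × 1.79 × 4.2 = 2.556 m³/s
w_6 = (19.0 − 13.0)/2 = 3 m; q_6 = 0.25 × 1.24 × 3 = 0.9300 m³/s
Stations 1, 7 contribute zero (depth or velocity is 0).
Q = Σ qᵢ = 7.592 m³/s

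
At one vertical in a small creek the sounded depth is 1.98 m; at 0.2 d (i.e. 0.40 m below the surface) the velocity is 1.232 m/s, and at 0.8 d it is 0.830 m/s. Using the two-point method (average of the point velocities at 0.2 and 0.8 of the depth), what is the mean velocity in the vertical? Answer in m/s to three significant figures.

1.03 m/s

v̄ = (1.232 + 0.830) / 2 = 1.031 m/s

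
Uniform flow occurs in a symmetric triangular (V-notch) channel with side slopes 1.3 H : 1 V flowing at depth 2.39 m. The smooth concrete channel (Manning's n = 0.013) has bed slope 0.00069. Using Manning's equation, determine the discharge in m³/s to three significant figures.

A = z·y² = 1.3×2.39² = 7.426 m²
P = 2y√(1+z²) = 2×2.39×√(1+1.3²) = 7.840 m
R = A/P = 7.426/7.840 = 0.9472 m
Q = (1/n)·A·R^(2/3)·S^(1/2) = (1/0.013) × 7.426 × 0.9472^(2/3) × 0.00069^(1/2) = 14.47 m³/s

14.5 m³/s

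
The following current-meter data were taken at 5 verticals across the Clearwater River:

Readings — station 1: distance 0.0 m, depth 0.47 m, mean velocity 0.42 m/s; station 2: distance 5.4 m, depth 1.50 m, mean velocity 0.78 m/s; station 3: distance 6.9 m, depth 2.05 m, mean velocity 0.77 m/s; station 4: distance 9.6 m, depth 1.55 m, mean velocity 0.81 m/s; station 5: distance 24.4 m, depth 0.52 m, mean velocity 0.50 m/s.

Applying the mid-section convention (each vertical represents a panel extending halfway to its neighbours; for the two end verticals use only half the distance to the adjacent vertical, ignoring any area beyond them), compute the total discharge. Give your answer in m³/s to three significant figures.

20.8 m³/s

w_1 = (5.4 − 0.0)/2 = 2.7 m; q_1 = 0.42 × 0.47 × 2.7 = 0.5330 m³/s
w_2 = (6.9 − 0.0)/2 = 3.45 m; q_2 = 0.78 × 1.50 × 3.45 = 4.037 m³/s
w_3 = (9.6 − 5.4)/2 = 2.1 m; q_3 = 0.77 × 2.05 × 2.1 = 3.315 m³/s
w_4 = (24.4 − 6.9)/2 = 8.75 m; q_4 = 0.81 × 1.55 × 8.75 = 10.99 m³/s
w_5 = (24.4 − 9.6)/2 = 7.4 m; q_5 = 0.50 × 0.52 × 7.4 = 1.924 m³/s
Q = Σ qᵢ = 20.79 m³/s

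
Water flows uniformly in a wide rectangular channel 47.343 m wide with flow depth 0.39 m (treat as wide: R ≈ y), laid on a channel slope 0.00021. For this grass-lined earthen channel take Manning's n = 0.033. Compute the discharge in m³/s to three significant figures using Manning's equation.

4.33 m³/s

A = b·y = 47.343 × 0.39 = 18.46 m²
Wide channel: R ≈ y = 0.39 m
Q = (1/n)·A·R^(2/3)·S^(1/2) = (1/0.033) × 18.46 × 0.3900^(2/3) × 0.00021^(1/2) = 4.328 m³/s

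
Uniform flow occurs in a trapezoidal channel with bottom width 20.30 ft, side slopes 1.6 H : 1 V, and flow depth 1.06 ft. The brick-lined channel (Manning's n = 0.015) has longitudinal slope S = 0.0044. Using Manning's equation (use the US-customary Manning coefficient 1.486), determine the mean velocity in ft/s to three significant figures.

6.39 ft/s

A = (b + z·y)·y = (20.30 + 1.6×1.06)×1.06 = 23.32 ft²
P = b + 2y√(1+z²) = 20.30 + 2×1.06×√(1+1.6²) = 24.30 ft
R = A/P = 23.32/24.30 = 0.9595 ft
Q = (1.486/n)·A·R^(2/3)·S^(1/2) = (1.486/0.015) × 23.32 × 0.9595^(2/3) × 0.0044^(1/2) = 149.1 ft³/s
V = Q/A = 149.1/23.32 = 6.393 ft/s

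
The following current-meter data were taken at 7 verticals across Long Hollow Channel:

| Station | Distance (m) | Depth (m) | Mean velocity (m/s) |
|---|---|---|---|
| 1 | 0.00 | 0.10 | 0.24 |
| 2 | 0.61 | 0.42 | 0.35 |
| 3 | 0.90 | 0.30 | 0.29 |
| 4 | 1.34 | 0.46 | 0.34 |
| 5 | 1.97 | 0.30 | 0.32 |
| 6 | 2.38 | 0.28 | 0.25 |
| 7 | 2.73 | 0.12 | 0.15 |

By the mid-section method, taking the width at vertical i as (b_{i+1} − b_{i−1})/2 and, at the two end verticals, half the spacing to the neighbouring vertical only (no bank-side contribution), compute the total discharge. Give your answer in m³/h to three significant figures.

967 m³/h

w_1 = (0.61 − 0.00)/2 = 0.305 m; q_1 = 0.24 × 0.10 × 0.305 = 0.007320 m³/s
w_2 = (0.90 − 0.00)/2 = 0.45 m; q_2 = 0.35 × 0.42 × 0.45 = 0.06615 m³/s
w_3 = (1.34 − 0.61)/2 = 0.365 m; q_3 = 0.29 × 0.30 × 0.365 = 0.03176 m³/s
w_4 = (1.97 − 0.90)/2 = 0.535 m; q_4 = 0.34 × 0.46 × 0.535 = 0.08367 m³/s
w_5 = (2.38 − 1.34)/2 = 0.52 m; q_5 = 0.32 × 0.30 × 0.52 = 0.04992 m³/s
w_6 = (2.73 − 1.97)/2 = 0.38 m; q_6 = 0.25 × 0.28 × 0.38 = 0.02660 m³/s
w_7 = (2.73 − 2.38)/2 = 0.175 m; q_7 = 0.15 × 0.12 × 0.175 = 0.003150 m³/s
Q = Σ qᵢ = 0.2686 m³/s
= 0.2686 × 3600 = 966.8 m³/h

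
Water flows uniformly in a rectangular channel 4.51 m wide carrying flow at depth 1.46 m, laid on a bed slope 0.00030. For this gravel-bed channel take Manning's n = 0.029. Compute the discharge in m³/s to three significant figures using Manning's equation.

3.63 m³/s

A = b·y = 4.51 × 1.46 = 6.585 m²
P = b + 2y = 4.51 + 2×1.46 = 7.430 m
R = A/P = 6.585/7.430 = 0.8862 m
Q = (1/n)·A·R^(2/3)·S^(1/2) = (1/0.029) × 6.585 × 0.8862^(2/3) × 0.00030^(1/2) = 3.628 m³/s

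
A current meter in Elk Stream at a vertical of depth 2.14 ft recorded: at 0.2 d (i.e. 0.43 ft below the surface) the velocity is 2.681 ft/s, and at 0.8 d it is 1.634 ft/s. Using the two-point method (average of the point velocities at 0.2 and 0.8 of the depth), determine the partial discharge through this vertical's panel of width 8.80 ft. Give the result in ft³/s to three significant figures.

40.6 ft³/s

v̄ = (2.681 + 1.634) / 2 = 2.158 ft/s
q = v̄ × d × w = 2.158 × 2.14 × 8.80 = 40.63 ft³/s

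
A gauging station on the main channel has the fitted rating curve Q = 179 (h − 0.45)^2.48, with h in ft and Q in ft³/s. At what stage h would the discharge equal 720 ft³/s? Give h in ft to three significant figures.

h − h₀ = (Q/C)^(1/b) = (720/179)^(1/2.48) = 1.753 ft
h = 0.45 + 1.753 = 2.203 ft

2.20 ft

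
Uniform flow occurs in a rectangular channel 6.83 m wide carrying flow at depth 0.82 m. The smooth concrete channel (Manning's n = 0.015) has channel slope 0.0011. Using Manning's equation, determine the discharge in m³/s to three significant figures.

9.40 m³/s

A = b·y = 6.83 × 0.82 = 5.601 m²
P = b + 2y = 6.83 + 2×0.82 = 8.470 m
R = A/P = 5.601/8.470 = 0.6612 m
Q = (1/n)·A·R^(2/3)·S^(1/2) = (1/0.015) × 5.601 × 0.6612^(2/3) × 0.0011^(1/2) = 9.399 m³/s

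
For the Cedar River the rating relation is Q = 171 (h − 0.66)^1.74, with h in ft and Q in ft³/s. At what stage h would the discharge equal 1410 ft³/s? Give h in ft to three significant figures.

h − h₀ = (Q/C)^(1/b) = (1410/171)^(1/1.74) = 3.362 ft
h = 0.66 + 3.362 = 4.022 ft

4.02 ft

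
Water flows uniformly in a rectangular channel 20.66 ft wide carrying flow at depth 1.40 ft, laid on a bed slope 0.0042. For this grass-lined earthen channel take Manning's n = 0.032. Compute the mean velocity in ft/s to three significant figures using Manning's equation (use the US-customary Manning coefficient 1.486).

3.46 ft/s

A = b·y = 20.66 × 1.40 = 28.92 ft²
P = b + 2y = 20.66 + 2×1.40 = 23.46 ft
R = A/P = 28.92/23.46 = 1.233 ft
Q = (1.486/n)·A·R^(2/3)·S^(1/2) = (1.486/0.032) × 28.92 × 1.233^(2/3) × 0.0042^(1/2) = 100.1 ft³/s
V = Q/A = 100.1/28.92 = 3.460 ft/s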